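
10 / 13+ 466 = 6068 / 13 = 466.77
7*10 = 70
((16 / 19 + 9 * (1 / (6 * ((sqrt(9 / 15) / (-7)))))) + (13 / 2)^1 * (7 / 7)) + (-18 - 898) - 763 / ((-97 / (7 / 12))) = -19994399 / 22116 - 7 * sqrt(15) / 2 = -917.62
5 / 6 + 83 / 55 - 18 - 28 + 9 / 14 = -49682 / 1155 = -43.01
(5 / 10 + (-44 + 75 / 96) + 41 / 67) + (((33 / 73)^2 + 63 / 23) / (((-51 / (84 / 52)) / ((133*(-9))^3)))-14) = 546249974952910745 / 3416187424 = 159900470.07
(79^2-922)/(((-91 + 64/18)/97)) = -4643487/787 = -5900.24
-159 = -159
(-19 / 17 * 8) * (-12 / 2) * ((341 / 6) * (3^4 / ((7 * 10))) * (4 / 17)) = 830.13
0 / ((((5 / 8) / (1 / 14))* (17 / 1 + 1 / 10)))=0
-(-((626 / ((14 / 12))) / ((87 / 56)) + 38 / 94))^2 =-222126517809 / 1857769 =-119566.27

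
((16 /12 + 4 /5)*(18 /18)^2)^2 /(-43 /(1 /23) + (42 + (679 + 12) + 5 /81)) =-9216 /518275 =-0.02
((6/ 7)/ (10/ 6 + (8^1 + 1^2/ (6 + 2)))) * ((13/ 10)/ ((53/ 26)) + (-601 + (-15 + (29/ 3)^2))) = -19916384/ 435925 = -45.69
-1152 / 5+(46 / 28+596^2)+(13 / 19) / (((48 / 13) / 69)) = 3777200309 / 10640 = 355000.03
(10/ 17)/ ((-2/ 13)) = -65/ 17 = -3.82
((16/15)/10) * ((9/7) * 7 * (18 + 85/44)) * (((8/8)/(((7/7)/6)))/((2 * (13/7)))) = 110502/3575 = 30.91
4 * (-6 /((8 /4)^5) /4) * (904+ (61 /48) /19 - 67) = -763405 /4864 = -156.95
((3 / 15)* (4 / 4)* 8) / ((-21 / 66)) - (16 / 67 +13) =-42837 / 2345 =-18.27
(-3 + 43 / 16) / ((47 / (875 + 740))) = -8075 / 752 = -10.74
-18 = -18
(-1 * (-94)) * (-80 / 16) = -470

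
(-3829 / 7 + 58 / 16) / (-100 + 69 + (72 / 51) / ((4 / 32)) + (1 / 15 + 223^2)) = -158355 / 14486728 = -0.01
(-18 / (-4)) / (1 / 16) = 72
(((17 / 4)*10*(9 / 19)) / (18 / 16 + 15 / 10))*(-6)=-6120 / 133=-46.02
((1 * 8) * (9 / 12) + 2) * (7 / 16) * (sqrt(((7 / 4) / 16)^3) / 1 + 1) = 49 * sqrt(7) / 1024 + 7 / 2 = 3.63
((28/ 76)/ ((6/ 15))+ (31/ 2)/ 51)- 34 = -31759/ 969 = -32.78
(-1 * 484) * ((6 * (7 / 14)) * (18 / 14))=-13068 / 7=-1866.86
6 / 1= 6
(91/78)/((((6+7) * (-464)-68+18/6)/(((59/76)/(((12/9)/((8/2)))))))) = -59/132392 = -0.00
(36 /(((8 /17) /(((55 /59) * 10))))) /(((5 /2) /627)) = 10552410 /59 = 178854.41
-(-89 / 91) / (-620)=-89 / 56420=-0.00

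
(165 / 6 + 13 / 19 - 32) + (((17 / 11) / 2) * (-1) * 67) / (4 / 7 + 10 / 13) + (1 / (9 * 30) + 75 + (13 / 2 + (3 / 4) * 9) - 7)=133629269 / 3442230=38.82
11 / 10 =1.10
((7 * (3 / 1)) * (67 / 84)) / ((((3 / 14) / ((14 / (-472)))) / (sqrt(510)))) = -3283 * sqrt(510) / 1416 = -52.36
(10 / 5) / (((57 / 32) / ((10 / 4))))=160 / 57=2.81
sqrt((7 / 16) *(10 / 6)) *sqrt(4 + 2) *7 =7 *sqrt(70) / 4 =14.64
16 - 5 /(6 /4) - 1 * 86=-220 /3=-73.33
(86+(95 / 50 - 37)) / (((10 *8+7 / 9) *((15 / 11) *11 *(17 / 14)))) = 10689 / 308975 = 0.03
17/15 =1.13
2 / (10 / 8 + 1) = 8 / 9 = 0.89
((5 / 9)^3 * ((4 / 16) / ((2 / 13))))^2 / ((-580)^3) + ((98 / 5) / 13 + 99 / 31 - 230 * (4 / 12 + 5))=-130720279272936715483 / 106975431951298560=-1221.97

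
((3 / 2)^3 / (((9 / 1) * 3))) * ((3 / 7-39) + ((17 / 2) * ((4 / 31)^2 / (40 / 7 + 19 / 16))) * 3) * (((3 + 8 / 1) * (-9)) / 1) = 9912396681 / 20799884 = 476.56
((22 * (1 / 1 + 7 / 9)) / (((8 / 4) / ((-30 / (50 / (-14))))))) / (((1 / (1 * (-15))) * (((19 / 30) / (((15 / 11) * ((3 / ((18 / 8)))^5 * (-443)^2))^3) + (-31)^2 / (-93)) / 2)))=21425262626826984354364784640000 / 44925807726707015351523529793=476.90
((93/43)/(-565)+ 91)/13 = 2210752/315835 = 7.00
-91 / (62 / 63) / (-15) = 1911 / 310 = 6.16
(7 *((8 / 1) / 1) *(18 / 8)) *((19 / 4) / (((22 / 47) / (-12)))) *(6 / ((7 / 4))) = -578664 / 11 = -52605.82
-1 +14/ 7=1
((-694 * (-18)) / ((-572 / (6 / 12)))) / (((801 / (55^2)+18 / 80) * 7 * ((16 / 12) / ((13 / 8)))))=-95425 / 24584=-3.88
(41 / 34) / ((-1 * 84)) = -41 / 2856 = -0.01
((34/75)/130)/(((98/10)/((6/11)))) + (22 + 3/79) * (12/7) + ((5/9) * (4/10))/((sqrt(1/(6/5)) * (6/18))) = 2 * sqrt(30)/15 + 522824986/13838825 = 38.51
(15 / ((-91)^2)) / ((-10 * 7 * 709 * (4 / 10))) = -15 / 164394412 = -0.00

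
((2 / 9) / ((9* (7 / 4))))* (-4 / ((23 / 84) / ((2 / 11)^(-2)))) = -6.24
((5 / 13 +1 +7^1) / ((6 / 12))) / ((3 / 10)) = 2180 / 39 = 55.90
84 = 84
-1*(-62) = 62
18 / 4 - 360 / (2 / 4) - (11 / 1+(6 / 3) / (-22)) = -15981 / 22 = -726.41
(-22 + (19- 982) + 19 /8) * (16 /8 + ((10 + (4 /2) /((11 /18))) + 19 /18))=-16044.58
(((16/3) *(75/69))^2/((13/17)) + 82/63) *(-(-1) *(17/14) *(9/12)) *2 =55544423/673946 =82.42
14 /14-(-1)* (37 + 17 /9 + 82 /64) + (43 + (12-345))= -71663 /288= -248.83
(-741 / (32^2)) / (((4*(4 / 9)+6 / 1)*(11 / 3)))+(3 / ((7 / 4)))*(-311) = -420392487 / 788480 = -533.17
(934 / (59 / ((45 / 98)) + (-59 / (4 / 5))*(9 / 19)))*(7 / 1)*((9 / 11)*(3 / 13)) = 603718920 / 45753851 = 13.19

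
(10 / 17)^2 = 100 / 289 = 0.35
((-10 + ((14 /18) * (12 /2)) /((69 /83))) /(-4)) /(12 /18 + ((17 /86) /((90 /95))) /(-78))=3045432 /1843979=1.65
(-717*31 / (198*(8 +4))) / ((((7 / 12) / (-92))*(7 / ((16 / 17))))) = 5453024 / 27489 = 198.37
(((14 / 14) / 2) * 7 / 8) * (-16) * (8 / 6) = -28 / 3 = -9.33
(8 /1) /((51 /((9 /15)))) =8 /85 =0.09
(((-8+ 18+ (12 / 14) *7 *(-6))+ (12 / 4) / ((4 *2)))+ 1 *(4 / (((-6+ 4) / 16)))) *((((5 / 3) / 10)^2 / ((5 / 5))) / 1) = -461 / 288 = -1.60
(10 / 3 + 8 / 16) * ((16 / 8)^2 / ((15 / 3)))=46 / 15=3.07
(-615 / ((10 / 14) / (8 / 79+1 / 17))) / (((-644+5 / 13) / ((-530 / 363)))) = -425147450 / 1359662601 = -0.31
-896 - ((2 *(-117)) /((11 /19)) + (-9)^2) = -6301 /11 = -572.82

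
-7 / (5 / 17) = -119 / 5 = -23.80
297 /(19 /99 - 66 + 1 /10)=-294030 /65051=-4.52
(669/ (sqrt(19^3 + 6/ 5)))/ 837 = 223 * sqrt(171505)/ 9569979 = 0.01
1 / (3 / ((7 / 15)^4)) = 2401 / 151875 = 0.02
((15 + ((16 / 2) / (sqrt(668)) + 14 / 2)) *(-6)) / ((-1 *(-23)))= -132 / 23 - 24 *sqrt(167) / 3841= -5.82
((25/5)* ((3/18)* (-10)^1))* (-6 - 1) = 175/3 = 58.33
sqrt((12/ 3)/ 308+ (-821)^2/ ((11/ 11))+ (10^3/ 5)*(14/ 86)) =sqrt(7389680493734)/ 3311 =821.02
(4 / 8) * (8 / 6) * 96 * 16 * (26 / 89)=26624 / 89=299.15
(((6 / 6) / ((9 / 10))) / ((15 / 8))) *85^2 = 115600 / 27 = 4281.48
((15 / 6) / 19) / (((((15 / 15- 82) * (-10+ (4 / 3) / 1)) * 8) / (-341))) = -1705 / 213408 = -0.01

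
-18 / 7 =-2.57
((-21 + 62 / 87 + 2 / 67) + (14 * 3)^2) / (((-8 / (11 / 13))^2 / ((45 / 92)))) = 802093875 / 84061952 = 9.54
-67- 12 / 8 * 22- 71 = -171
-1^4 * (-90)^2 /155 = -1620 /31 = -52.26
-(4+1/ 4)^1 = -17/ 4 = -4.25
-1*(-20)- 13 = 7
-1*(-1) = 1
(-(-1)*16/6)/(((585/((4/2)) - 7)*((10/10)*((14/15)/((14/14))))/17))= 0.17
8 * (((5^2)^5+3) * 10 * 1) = 781250240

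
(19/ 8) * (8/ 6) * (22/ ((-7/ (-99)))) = 6897/ 7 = 985.29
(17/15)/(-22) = -17/330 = -0.05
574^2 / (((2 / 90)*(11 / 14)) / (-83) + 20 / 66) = 189511300440 / 174179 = 1088026.11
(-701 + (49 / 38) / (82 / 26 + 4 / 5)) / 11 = -622071 / 9766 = -63.70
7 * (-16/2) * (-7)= 392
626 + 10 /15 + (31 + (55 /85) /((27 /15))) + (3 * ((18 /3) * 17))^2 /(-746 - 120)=36430420 /66249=549.90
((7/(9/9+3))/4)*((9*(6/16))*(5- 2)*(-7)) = -3969/128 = -31.01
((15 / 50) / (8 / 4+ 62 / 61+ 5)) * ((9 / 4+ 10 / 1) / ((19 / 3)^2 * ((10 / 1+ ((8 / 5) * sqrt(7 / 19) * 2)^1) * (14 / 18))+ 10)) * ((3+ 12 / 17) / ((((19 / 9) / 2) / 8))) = 1143965025 / 27592754332 - 320310207 * sqrt(133) / 473433574328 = 0.03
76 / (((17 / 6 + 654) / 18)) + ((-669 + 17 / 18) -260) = -65686661 / 70938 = -925.97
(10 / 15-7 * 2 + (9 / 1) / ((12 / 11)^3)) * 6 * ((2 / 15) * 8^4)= -314624 / 15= -20974.93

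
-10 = -10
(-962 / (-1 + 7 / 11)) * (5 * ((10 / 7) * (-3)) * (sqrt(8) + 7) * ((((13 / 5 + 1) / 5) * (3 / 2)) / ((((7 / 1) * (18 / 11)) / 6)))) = -1571427 / 7- 3142854 * sqrt(2) / 49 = -315197.06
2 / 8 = 1 / 4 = 0.25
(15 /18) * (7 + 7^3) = 875 /3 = 291.67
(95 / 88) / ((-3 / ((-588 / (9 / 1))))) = 4655 / 198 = 23.51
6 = 6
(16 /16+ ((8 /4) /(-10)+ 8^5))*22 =3604568 /5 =720913.60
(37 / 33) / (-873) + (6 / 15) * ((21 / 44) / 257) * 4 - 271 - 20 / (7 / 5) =-73927634134 / 259136955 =-285.28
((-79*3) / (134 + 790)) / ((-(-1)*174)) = -0.00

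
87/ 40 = 2.18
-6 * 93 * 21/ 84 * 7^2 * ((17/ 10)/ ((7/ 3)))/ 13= -99603/ 260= -383.09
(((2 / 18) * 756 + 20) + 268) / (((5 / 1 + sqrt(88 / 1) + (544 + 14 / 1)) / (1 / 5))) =69812 / 528135 - 248 * sqrt(22) / 528135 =0.13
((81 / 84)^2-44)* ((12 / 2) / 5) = -101301 / 1960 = -51.68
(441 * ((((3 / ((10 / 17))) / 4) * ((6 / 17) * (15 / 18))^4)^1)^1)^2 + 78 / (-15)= 96579538309 / 7724022080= 12.50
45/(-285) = -3/19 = -0.16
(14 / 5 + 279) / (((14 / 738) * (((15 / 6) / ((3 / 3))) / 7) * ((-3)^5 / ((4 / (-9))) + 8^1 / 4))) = 4159368 / 54875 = 75.80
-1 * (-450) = 450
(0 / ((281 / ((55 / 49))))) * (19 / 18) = 0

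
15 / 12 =1.25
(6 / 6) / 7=1 / 7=0.14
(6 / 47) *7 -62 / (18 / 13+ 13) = -30028 / 8789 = -3.42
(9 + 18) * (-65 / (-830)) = 351 / 166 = 2.11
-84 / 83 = -1.01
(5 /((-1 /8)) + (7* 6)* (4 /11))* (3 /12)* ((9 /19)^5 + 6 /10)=-525200856 /136185445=-3.86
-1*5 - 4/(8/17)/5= -67/10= -6.70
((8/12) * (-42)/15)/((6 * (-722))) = 7/16245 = 0.00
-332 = -332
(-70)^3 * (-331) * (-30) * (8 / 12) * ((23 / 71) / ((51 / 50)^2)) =-130562950000000 / 184671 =-707002994.51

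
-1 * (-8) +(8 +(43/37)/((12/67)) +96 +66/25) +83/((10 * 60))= 2692129/22200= 121.27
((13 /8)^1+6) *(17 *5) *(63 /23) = 326655 /184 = 1775.30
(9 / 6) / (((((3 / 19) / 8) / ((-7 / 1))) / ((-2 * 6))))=6384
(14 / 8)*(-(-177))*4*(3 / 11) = 3717 / 11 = 337.91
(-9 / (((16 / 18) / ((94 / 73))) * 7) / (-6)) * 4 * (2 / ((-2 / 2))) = -1269 / 511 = -2.48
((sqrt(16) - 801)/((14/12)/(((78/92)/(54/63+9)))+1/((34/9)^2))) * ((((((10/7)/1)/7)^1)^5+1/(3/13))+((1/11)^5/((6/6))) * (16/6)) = -7084085982387461491964/27963725359859321417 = -253.33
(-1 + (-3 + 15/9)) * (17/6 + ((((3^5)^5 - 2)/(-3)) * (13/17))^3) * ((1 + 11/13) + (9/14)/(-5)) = 40374578699741556211992580000000000.00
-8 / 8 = -1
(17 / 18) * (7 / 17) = 7 / 18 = 0.39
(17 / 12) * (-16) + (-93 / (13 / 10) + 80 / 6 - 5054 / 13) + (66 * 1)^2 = 151568 / 39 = 3886.36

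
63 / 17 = 3.71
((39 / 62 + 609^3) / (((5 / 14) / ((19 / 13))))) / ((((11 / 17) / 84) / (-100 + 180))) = 42554294975078208 / 4433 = 9599434914296.91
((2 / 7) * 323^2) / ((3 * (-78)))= -104329 / 819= -127.39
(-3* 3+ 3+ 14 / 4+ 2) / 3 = -1 / 6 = -0.17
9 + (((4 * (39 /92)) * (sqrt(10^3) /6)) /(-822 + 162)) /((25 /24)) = 9 - 26 * sqrt(10) /6325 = 8.99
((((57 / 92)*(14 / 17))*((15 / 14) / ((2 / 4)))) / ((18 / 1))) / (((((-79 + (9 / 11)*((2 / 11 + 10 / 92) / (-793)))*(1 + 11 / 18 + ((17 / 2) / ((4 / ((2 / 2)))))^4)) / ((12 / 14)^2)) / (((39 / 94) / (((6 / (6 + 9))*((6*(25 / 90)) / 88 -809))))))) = 3113835486068736 / 94592017448551169836681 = 0.00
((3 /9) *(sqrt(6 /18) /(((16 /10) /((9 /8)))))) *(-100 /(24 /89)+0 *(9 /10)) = -11125 *sqrt(3) /384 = -50.18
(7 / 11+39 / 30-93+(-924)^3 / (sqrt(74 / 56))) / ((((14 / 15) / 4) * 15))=-450793728 * sqrt(259) / 37-1431 / 55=-196076741.32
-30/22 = -15/11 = -1.36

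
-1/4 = -0.25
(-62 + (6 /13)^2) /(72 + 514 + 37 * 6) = -5221 /68276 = -0.08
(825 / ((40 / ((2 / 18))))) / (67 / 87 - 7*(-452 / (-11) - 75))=17545 / 1823152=0.01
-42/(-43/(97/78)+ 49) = -4074/1399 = -2.91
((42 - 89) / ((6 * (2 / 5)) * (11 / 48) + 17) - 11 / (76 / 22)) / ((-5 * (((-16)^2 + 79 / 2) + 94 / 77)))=6020707 / 1523699775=0.00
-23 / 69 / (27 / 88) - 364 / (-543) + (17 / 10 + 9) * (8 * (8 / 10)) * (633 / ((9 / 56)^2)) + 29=615133665461 / 366525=1678285.70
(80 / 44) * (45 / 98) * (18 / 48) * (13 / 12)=2925 / 8624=0.34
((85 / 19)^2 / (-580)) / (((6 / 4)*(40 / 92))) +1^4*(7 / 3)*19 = 1854287 / 41876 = 44.28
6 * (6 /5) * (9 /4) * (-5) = -81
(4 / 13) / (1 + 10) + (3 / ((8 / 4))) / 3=151 / 286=0.53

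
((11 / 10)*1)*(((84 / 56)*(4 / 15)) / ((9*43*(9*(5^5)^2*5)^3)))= 11 / 821085995994508266448974609375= 0.00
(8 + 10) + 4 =22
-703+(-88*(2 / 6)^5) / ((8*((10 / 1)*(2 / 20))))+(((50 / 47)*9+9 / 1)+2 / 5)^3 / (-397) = -901748266027697 / 1251988579125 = -720.25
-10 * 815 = -8150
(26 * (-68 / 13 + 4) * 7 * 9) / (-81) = 224 / 9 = 24.89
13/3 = 4.33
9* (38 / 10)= 171 / 5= 34.20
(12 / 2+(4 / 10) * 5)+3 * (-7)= -13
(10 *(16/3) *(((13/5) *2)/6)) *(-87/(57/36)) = -48256/19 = -2539.79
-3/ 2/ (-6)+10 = 41/ 4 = 10.25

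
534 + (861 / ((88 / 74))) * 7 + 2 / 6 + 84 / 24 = 5605.99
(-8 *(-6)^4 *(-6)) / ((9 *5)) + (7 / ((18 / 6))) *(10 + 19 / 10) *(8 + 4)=8578 / 5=1715.60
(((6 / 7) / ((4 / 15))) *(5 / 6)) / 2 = 75 / 56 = 1.34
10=10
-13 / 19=-0.68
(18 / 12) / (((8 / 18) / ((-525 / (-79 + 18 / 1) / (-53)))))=-14175 / 25864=-0.55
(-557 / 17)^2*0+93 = 93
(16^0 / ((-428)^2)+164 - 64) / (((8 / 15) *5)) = 54955203 / 1465472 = 37.50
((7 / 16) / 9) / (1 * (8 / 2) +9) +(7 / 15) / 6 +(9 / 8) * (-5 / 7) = -47309 / 65520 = -0.72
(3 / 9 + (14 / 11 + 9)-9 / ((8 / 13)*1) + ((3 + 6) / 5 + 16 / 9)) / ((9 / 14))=-12229 / 17820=-0.69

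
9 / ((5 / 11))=99 / 5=19.80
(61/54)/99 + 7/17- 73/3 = -23.91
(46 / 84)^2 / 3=529 / 5292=0.10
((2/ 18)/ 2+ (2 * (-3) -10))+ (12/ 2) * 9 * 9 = 8461/ 18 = 470.06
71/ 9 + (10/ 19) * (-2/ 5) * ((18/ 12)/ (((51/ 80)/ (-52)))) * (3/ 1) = 247573/ 2907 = 85.16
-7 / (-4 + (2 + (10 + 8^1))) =-7 / 16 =-0.44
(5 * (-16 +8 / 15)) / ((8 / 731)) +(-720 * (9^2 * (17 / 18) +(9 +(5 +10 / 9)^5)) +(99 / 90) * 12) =-203564603839 / 32805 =-6205291.99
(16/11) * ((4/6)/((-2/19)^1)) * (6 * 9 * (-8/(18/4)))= 884.36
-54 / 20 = -27 / 10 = -2.70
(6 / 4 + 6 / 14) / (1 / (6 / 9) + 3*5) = 9 / 77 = 0.12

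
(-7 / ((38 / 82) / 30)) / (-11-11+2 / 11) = 3157 / 152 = 20.77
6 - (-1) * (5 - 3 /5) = 52 /5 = 10.40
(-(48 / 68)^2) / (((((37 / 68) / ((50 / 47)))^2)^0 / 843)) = -121392 / 289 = -420.04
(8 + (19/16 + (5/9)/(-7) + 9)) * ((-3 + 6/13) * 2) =-200783/2184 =-91.93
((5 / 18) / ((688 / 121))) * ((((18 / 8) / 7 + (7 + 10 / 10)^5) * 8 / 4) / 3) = 555095365 / 520128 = 1067.23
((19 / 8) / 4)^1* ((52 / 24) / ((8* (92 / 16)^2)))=247 / 50784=0.00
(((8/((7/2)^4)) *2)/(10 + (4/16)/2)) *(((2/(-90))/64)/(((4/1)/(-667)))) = 5336/8751645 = 0.00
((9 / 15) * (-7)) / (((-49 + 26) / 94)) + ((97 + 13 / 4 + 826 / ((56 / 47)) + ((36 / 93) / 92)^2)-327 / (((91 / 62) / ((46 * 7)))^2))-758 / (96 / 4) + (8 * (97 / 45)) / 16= -243375485616361153 / 15464584980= -15737602.14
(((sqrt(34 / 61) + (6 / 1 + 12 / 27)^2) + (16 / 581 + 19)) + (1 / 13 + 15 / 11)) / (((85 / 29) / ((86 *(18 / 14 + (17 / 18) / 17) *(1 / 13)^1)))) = 189.95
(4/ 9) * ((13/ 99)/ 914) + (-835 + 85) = -305390224/ 407187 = -750.00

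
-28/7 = -4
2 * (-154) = -308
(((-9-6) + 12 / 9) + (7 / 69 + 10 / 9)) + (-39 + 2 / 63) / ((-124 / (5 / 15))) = -6656647 / 539028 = -12.35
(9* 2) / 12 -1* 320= -637 / 2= -318.50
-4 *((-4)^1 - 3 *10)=136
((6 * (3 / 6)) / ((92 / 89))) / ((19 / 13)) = 3471 / 1748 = 1.99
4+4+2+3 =13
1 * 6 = 6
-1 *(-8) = 8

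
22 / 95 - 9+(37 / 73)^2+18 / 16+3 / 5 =-27485697 / 4050040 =-6.79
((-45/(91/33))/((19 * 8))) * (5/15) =-495/13832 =-0.04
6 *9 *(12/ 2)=324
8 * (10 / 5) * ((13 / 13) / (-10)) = -8 / 5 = -1.60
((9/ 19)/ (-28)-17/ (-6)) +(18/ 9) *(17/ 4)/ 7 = 919/ 228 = 4.03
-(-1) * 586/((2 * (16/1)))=293/16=18.31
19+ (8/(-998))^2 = 4731035/249001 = 19.00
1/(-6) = -1/6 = -0.17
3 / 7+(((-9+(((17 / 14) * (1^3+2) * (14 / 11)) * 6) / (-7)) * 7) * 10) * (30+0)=-27245.03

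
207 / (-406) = -207 / 406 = -0.51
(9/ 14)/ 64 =9/ 896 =0.01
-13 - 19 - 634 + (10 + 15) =-641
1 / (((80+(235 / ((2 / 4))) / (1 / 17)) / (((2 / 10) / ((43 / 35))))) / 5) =7 / 69402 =0.00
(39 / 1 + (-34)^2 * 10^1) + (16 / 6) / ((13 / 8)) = 452425 / 39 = 11600.64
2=2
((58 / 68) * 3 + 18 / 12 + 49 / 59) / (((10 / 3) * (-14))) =-3678 / 35105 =-0.10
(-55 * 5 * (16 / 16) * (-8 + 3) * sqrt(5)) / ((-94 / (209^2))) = -60061375 * sqrt(5) / 94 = -1428737.42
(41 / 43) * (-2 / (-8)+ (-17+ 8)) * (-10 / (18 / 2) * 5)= 35875 / 774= 46.35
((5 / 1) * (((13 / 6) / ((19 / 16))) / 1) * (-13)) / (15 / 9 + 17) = -845 / 133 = -6.35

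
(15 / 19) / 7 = 15 / 133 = 0.11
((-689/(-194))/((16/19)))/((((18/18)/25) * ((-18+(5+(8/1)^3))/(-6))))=-1.27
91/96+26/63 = 2743/2016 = 1.36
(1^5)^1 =1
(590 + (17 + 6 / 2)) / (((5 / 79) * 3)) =9638 / 3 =3212.67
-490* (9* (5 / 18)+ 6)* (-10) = 41650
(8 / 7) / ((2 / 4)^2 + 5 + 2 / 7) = 32 / 155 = 0.21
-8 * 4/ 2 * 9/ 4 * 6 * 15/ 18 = -180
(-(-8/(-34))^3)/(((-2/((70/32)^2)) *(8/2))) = 1225/157216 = 0.01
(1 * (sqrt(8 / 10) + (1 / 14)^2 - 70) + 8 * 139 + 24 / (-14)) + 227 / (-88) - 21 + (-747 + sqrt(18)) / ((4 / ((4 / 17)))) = 3 * sqrt(2) / 17 + 2 * sqrt(5) / 5 + 71307939 / 73304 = 973.91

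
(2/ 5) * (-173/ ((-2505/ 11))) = 3806/ 12525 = 0.30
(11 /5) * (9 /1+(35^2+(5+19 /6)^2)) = 103015 /36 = 2861.53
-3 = -3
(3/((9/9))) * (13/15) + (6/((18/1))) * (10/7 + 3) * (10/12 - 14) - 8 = -15647/630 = -24.84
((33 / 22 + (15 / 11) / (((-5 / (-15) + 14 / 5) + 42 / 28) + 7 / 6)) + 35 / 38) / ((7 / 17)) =273683 / 42427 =6.45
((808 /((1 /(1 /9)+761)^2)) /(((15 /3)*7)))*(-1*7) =-202 /741125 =-0.00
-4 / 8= -1 / 2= -0.50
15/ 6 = 5/ 2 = 2.50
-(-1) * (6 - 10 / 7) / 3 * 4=128 / 21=6.10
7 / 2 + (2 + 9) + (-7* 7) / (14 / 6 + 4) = 257 / 38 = 6.76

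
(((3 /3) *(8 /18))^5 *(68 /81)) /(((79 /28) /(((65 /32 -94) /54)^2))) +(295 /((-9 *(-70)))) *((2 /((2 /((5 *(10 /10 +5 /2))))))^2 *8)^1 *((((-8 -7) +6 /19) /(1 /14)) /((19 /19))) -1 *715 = -236559.72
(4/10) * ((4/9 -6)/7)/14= -10/441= -0.02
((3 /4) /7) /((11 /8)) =6 /77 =0.08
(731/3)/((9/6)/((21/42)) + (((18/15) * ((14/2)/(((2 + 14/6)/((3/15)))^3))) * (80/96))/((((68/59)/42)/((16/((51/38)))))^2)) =16766913830875/9144226358793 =1.83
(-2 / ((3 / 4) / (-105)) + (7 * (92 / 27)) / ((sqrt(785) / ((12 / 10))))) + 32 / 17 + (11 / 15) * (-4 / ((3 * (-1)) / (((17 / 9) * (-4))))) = 1288 * sqrt(785) / 35325 + 1889896 / 6885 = 275.52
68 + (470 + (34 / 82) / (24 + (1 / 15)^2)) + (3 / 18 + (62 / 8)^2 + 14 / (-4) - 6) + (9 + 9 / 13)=82691777815 / 138179184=598.44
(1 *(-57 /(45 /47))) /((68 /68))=-893 /15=-59.53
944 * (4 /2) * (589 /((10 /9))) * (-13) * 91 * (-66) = 78142711046.40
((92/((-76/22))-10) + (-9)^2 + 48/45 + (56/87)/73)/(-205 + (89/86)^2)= -67595379596/303333508785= -0.22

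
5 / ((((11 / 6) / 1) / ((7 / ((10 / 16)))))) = 336 / 11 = 30.55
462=462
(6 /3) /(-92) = -1 /46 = -0.02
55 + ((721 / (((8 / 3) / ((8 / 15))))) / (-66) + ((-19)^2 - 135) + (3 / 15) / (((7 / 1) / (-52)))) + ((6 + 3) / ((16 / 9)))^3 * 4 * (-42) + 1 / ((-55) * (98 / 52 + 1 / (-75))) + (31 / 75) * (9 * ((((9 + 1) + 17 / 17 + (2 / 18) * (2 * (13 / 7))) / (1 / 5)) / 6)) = -12643967838247 / 588510720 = -21484.69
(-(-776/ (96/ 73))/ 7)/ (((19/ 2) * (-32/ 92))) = -162863/ 6384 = -25.51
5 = 5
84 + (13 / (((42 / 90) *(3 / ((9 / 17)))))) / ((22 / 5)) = 222837 / 2618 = 85.12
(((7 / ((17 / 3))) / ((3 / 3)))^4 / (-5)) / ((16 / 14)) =-1361367 / 3340840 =-0.41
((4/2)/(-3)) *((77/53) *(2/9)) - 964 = -1379792/1431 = -964.22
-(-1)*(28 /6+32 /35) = 586 /105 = 5.58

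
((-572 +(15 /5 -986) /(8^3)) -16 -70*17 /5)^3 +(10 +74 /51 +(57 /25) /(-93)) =-567498855.66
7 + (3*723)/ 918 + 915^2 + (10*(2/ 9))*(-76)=256142035/ 306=837065.47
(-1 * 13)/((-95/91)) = 1183/95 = 12.45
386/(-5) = -386/5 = -77.20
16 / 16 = 1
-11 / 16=-0.69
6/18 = 1/3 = 0.33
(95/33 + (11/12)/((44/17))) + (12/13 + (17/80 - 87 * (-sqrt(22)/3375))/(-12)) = 568109/137280 - 29 * sqrt(22)/13500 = 4.13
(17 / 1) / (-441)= -17 / 441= -0.04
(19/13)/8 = 19/104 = 0.18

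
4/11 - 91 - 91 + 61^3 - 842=2485531/11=225957.36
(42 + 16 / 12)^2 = 16900 / 9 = 1877.78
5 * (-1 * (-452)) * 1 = 2260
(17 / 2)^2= 289 / 4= 72.25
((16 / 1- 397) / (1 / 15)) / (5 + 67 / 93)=-531495 / 532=-999.05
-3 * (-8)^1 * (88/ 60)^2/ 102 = 1936/ 3825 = 0.51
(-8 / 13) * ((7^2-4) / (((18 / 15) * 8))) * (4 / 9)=-50 / 39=-1.28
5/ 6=0.83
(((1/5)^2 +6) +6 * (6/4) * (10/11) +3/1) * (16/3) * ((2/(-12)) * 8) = -122.47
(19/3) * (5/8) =95/24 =3.96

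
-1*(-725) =725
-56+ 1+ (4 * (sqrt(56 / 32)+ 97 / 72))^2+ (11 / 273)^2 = 5478097 / 2683044+ 194 * sqrt(7) / 9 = 59.07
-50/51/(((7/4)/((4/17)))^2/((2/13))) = -25600/9388743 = -0.00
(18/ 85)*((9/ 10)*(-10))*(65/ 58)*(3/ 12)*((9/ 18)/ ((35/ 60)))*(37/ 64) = -116883/ 441728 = -0.26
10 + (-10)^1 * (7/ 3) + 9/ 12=-151/ 12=-12.58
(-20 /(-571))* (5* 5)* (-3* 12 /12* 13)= -19500 /571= -34.15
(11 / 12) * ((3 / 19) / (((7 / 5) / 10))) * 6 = 6.20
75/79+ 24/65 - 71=-357814/5135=-69.68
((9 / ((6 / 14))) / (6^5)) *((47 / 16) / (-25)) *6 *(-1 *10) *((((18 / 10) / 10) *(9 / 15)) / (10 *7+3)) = 329 / 11680000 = 0.00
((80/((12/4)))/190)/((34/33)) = 44/323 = 0.14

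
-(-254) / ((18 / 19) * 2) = 2413 / 18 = 134.06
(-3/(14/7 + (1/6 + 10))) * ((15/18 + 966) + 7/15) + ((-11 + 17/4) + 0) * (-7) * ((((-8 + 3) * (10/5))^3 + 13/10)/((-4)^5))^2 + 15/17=-100295564744739/520513126400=-192.69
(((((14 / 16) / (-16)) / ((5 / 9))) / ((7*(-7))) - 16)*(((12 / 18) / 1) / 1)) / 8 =-71671 / 53760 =-1.33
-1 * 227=-227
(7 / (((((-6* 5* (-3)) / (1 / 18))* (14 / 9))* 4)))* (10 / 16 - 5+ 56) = 0.04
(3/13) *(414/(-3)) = -414/13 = -31.85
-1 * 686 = -686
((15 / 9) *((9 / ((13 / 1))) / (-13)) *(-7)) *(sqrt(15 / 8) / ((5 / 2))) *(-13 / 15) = -7 *sqrt(30) / 130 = -0.29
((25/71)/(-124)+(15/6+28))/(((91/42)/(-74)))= -29803167/28613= -1041.60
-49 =-49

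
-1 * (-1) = 1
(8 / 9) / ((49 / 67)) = 536 / 441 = 1.22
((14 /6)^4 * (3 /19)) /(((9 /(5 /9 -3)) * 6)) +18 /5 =2111807 /623295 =3.39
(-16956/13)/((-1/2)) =33912/13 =2608.62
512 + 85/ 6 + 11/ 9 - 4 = 9421/ 18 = 523.39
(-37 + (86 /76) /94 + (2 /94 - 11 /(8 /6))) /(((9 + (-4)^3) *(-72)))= -0.01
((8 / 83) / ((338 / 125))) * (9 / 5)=900 / 14027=0.06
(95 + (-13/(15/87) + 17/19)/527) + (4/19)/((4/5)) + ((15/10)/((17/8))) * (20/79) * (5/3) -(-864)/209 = 227959312/2289815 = 99.55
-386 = -386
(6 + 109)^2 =13225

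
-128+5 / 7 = -891 / 7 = -127.29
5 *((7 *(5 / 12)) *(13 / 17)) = 2275 / 204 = 11.15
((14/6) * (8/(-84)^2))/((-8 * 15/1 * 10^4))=-1/453600000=-0.00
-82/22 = -41/11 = -3.73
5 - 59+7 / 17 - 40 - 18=-1897 / 17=-111.59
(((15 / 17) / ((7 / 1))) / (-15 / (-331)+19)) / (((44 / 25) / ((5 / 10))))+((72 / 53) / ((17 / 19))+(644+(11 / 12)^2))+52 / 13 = 20479453065625 / 31489387776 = 650.36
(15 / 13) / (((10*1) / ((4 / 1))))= 6 / 13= 0.46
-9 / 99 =-1 / 11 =-0.09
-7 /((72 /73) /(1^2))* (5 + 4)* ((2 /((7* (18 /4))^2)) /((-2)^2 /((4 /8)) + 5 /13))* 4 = -3796 /61803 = -0.06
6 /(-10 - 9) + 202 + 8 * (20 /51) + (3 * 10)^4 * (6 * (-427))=-2010887981528 /969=-2075219795.18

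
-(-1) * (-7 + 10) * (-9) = -27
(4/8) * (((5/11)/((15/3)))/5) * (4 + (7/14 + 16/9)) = 113/1980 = 0.06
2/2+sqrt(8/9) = 2 *sqrt(2)/3+1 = 1.94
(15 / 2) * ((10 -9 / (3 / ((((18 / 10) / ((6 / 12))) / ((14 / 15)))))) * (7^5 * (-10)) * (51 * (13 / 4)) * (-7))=-9193008825 / 4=-2298252206.25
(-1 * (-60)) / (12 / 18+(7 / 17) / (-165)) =18700 / 207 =90.34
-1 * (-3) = 3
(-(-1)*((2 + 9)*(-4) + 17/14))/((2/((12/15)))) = -599/35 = -17.11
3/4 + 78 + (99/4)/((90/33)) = 87.82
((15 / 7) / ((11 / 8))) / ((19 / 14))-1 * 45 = -9165 / 209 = -43.85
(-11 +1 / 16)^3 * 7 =-37515625 / 4096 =-9159.09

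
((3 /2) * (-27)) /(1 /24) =-972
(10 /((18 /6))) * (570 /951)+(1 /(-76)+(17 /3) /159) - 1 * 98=-1102986677 /11491884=-95.98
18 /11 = 1.64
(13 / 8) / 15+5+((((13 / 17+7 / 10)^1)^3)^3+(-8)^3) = -169294983958782481743253 / 355763629491000000000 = -475.86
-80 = -80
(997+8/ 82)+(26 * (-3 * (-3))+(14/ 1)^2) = 58511/ 41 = 1427.10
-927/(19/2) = -1854/19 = -97.58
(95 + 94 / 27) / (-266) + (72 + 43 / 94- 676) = -101926588 / 168777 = -603.91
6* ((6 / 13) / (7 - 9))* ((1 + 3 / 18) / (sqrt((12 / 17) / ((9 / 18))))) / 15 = -7* sqrt(102) / 780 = -0.09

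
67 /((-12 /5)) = -335 /12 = -27.92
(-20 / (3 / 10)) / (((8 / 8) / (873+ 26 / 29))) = -5068600 / 87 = -58259.77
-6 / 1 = -6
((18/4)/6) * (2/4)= 0.38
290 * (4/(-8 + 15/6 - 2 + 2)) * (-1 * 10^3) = 2320000/11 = 210909.09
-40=-40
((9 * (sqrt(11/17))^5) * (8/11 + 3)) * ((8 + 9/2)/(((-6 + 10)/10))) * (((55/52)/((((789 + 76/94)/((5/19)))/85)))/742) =32789109375 * sqrt(187)/31458524648096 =0.01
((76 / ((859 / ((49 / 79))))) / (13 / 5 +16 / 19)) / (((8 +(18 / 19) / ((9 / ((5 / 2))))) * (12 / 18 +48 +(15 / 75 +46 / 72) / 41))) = 16535677200 / 417269766133123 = 0.00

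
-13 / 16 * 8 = -13 / 2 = -6.50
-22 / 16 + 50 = 389 / 8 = 48.62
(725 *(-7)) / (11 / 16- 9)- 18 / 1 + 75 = 12683 / 19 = 667.53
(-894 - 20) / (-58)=457 / 29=15.76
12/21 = 4/7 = 0.57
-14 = -14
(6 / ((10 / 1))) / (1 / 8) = 24 / 5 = 4.80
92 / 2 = 46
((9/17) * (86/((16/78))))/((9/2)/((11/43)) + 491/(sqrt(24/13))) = -192752703/6431470583 + 896690223 * sqrt(78)/12862941166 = 0.59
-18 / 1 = -18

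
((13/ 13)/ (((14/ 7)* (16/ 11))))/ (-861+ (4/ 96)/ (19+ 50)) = -2277/ 5703260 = -0.00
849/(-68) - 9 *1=-1461/68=-21.49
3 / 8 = 0.38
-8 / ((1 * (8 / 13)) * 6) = -13 / 6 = -2.17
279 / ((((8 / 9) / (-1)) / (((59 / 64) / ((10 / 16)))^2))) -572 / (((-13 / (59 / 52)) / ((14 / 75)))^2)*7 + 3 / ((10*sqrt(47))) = -4327516023331 / 6327360000 + 3*sqrt(47) / 470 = -683.89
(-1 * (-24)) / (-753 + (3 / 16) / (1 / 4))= -32 / 1003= -0.03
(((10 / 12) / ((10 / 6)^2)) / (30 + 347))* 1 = 3 / 3770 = 0.00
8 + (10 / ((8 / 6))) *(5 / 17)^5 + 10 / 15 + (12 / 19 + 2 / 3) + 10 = 3234266407 / 161863698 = 19.98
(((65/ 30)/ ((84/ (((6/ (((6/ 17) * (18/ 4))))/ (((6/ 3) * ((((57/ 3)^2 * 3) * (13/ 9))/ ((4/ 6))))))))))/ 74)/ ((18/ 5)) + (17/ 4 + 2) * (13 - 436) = -2883200613215/ 1090572336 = -2643.75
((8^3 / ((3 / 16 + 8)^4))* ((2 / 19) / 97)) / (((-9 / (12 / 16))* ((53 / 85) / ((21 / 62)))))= -4991221760 / 891760191284129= -0.00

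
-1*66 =-66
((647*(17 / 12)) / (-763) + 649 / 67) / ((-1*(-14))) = 5205311 / 8588328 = 0.61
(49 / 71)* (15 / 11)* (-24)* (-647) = 11413080 / 781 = 14613.42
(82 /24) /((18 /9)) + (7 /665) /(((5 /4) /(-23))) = 17267 /11400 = 1.51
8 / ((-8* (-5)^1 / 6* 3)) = 2 / 5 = 0.40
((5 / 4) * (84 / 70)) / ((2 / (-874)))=-655.50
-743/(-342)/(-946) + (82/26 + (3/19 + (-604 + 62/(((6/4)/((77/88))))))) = -2374340057/4205916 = -564.52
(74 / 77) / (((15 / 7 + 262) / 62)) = 4588 / 20339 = 0.23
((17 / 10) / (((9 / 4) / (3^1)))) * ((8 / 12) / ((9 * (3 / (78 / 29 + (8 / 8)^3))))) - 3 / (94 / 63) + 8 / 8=-2663381 / 3312090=-0.80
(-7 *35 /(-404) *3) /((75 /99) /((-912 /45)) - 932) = -204820 /104930011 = -0.00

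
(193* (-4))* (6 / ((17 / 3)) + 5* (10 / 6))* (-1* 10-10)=7395760 / 51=145014.90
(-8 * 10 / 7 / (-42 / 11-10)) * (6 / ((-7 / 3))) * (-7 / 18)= 110 / 133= 0.83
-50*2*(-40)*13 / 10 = 5200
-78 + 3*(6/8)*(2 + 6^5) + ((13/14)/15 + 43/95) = 34758914/1995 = 17423.01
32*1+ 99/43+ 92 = 5431/43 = 126.30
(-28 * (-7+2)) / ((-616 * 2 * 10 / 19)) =-19 / 88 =-0.22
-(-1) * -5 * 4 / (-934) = 10 / 467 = 0.02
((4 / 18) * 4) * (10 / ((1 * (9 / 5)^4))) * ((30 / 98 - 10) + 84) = 62.92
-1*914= -914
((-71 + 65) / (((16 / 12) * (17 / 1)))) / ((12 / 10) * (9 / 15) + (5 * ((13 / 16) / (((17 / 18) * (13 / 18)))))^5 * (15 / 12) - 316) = -38486476800 / 1316185539108721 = -0.00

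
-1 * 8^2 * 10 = -640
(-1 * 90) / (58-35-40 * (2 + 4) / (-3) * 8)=-30 / 221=-0.14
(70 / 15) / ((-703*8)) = -7 / 8436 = -0.00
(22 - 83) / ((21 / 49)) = -427 / 3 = -142.33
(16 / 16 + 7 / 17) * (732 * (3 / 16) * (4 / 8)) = 1647 / 17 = 96.88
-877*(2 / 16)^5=-877 / 32768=-0.03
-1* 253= -253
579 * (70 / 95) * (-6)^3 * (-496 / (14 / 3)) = 186095232 / 19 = 9794485.89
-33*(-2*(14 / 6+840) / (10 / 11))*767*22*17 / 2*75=657837825645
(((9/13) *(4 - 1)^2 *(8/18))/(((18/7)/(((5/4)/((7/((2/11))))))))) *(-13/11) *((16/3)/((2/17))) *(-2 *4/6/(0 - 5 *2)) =-272/1089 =-0.25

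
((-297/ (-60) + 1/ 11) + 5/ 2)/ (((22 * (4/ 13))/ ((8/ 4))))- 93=-878673/ 9680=-90.77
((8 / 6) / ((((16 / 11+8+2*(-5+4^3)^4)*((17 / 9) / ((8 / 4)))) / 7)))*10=3080 / 755315797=0.00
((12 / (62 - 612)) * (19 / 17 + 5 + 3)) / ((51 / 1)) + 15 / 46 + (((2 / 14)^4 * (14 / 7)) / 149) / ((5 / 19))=84281562069 / 261575336330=0.32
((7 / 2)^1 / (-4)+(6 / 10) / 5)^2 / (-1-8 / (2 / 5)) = -22801 / 840000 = -0.03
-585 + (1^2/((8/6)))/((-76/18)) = -88947/152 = -585.18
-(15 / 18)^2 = -25 / 36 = -0.69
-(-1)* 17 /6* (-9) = -51 /2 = -25.50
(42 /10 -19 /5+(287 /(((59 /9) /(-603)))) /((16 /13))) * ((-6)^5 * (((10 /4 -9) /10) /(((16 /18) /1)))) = -2878320237507 /23600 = -121962721.93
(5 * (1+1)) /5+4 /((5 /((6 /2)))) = 22 /5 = 4.40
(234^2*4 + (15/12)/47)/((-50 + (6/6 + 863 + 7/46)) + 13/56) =13258838474/49299569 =268.94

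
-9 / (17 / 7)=-63 / 17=-3.71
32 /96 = 1 /3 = 0.33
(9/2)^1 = 9/2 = 4.50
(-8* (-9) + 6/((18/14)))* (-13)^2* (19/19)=38870/3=12956.67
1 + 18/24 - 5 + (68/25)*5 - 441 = -8613/20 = -430.65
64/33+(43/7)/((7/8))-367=-578951/1617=-358.04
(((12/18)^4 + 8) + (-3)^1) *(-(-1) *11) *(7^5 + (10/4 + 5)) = 961332.71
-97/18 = -5.39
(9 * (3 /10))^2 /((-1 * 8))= -729 /800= -0.91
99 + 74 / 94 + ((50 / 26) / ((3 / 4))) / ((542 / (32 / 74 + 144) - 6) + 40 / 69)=98.25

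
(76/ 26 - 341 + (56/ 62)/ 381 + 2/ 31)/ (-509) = 51899075/ 78153387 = 0.66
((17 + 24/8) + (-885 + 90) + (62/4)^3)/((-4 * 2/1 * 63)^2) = 23591/2032128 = 0.01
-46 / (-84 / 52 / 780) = 155480 / 7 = 22211.43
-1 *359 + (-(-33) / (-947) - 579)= -888319 / 947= -938.03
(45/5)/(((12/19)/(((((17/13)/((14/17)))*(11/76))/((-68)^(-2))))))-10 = 2754373/182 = 15133.92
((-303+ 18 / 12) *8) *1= -2412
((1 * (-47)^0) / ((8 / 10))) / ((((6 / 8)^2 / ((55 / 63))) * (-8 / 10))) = -2.43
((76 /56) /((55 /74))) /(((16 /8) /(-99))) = -6327 /70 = -90.39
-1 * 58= -58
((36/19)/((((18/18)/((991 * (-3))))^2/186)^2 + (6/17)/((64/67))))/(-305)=-13232653312447752829056/787036785900356427285275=-0.02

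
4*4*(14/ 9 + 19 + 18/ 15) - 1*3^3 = 14449/ 45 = 321.09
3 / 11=0.27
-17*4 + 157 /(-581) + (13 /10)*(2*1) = -190772 /2905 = -65.67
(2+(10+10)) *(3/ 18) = 11/ 3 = 3.67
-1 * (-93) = 93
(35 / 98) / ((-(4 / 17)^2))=-1445 / 224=-6.45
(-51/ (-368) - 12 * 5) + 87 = 9987/ 368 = 27.14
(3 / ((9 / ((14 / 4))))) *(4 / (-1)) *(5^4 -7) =-2884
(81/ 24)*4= 27/ 2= 13.50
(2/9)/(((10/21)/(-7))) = -49/15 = -3.27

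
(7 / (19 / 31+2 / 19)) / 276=0.04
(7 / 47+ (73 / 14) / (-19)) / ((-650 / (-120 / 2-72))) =-51777 / 2031575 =-0.03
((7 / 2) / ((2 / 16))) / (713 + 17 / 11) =77 / 1965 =0.04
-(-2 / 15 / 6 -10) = 451 / 45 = 10.02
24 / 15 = 8 / 5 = 1.60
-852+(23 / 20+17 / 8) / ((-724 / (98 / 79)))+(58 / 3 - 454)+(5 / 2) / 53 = -234015594821 / 181883280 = -1286.63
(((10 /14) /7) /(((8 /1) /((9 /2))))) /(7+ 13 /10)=225 /32536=0.01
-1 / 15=-0.07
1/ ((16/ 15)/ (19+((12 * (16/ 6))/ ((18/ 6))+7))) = 275/ 8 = 34.38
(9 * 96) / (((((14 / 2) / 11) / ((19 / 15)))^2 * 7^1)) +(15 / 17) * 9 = 72445017 / 145775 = 496.96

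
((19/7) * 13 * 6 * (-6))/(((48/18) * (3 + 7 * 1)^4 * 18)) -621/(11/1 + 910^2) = -262503417/77290360000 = -0.00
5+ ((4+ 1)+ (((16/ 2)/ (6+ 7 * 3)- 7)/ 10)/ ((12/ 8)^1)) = 9.55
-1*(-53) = 53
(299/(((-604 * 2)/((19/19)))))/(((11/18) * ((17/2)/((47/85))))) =-126477/4800290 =-0.03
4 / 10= 2 / 5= 0.40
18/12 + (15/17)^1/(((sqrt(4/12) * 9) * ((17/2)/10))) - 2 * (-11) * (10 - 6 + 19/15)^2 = 100 * sqrt(3)/867 + 275279/450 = 611.93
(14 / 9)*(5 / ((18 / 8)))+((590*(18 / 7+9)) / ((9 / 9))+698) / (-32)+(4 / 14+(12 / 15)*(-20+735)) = 340.58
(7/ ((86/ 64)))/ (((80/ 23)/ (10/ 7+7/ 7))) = 782/ 215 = 3.64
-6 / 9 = -2 / 3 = -0.67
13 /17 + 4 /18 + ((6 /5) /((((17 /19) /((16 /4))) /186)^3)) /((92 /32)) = 1220290859119477 /5084955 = 239980660.42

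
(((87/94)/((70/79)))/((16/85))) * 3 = 350523/21056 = 16.65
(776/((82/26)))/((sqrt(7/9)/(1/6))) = 5044* sqrt(7)/287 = 46.50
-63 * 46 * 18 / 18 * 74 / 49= -30636 / 7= -4376.57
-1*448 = -448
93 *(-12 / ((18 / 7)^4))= -74431 / 2916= -25.53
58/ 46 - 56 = -1259/ 23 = -54.74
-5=-5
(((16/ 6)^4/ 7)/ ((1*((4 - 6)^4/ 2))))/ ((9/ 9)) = 512/ 567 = 0.90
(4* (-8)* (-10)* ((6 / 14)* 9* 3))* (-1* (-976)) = 25297920 / 7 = 3613988.57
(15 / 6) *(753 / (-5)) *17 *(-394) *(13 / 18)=10927787 / 6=1821297.83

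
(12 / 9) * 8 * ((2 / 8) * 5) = 40 / 3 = 13.33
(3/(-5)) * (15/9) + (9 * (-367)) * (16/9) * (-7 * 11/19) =452125/19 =23796.05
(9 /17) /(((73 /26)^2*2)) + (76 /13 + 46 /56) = 220976499 /32975852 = 6.70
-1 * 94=-94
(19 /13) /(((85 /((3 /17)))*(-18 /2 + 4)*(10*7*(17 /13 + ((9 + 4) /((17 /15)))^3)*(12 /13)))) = -4199 /675338272000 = -0.00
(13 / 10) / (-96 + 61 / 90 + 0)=-117 / 8579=-0.01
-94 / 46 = -47 / 23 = -2.04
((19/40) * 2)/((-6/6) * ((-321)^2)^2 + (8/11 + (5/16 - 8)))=-0.00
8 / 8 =1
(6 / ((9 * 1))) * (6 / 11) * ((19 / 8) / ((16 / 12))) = 57 / 88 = 0.65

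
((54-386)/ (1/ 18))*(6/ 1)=-35856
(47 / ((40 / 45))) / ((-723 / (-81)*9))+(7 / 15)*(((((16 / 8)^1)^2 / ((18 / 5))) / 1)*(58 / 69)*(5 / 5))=3929683 / 3591864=1.09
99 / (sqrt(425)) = 99 * sqrt(17) / 85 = 4.80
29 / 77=0.38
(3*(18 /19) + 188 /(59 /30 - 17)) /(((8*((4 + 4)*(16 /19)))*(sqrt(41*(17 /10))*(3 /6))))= -41403*sqrt(6970) /80472832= -0.04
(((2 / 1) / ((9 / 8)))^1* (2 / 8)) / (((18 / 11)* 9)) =22 / 729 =0.03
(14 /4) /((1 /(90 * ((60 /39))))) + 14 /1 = 6482 /13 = 498.62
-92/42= -2.19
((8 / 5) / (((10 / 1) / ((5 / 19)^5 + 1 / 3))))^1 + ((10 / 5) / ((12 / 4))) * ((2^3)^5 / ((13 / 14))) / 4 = 4733023783416 / 804732175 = 5881.49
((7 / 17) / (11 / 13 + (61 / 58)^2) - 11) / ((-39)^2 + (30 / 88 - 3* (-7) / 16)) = -2756050000 / 388958743683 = -0.01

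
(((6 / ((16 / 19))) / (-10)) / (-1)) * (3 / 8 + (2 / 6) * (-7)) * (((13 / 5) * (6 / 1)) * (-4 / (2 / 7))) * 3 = 731367 / 800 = 914.21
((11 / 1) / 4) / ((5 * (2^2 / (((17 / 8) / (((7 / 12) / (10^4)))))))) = 70125 / 14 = 5008.93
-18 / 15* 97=-582 / 5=-116.40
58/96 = 29/48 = 0.60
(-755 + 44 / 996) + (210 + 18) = -131212 / 249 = -526.96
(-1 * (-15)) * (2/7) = 30/7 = 4.29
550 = 550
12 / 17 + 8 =148 / 17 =8.71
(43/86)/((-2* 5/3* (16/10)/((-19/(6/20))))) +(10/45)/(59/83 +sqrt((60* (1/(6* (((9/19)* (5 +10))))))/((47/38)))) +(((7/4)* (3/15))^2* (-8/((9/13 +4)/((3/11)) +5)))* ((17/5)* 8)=523564* sqrt(141)/16590981 +21491104515157/4789263182000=4.86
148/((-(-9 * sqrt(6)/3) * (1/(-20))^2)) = 29600 * sqrt(6)/9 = 8056.10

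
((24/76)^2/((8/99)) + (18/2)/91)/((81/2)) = 9731/295659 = 0.03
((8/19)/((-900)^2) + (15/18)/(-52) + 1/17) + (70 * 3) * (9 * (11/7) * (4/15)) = 1346944022759/1700595000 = 792.04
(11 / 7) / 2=11 / 14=0.79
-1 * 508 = -508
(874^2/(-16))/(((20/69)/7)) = -92238027/80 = -1152975.34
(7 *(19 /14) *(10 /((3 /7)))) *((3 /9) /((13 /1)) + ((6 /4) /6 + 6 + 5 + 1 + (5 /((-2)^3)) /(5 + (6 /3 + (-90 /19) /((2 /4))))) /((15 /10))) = 40765165 /21996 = 1853.30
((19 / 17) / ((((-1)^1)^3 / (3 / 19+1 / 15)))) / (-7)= 64 / 1785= 0.04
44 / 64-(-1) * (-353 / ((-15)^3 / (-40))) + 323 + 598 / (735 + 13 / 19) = 24177884749 / 75481200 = 320.32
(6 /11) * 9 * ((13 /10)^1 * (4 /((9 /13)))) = 2028 /55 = 36.87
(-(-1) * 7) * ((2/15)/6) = 7/45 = 0.16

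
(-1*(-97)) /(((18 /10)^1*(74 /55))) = 26675 /666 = 40.05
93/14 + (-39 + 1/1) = -31.36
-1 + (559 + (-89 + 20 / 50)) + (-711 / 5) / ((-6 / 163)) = 8665 / 2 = 4332.50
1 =1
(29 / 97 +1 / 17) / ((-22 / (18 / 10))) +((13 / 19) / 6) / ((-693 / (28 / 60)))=-8193527 / 279159210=-0.03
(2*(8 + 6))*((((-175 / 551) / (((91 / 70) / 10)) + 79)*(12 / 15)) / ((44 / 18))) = 276382008 / 393965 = 701.54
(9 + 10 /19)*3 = 543 /19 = 28.58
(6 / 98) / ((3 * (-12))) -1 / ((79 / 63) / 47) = -1741147 / 46452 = -37.48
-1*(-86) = 86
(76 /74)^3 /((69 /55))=3017960 /3495057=0.86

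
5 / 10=0.50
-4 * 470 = -1880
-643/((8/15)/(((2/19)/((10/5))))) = -9645/152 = -63.45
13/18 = 0.72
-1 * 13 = -13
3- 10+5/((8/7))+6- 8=-37/8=-4.62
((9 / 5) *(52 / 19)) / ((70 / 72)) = 16848 / 3325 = 5.07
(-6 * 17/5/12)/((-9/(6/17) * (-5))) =-0.01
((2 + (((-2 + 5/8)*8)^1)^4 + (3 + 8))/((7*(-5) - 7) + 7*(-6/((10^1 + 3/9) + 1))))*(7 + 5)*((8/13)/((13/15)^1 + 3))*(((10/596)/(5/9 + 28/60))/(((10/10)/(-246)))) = 827320878000/334622561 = 2472.40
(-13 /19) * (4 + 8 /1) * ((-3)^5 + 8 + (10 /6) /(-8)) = 73385 /38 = 1931.18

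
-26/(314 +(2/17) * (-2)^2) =-221/2673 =-0.08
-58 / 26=-29 / 13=-2.23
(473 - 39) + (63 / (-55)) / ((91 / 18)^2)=433.96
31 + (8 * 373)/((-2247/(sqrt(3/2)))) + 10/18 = 284/9-1492 * sqrt(6)/2247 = 29.93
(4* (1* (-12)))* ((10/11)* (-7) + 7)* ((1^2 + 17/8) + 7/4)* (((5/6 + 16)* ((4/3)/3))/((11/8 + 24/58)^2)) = -348.17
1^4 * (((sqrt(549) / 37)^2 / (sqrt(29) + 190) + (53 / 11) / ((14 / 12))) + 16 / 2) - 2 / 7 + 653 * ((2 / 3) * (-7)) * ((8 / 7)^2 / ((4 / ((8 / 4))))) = -460530585686 / 232797081 - 549 * sqrt(29) / 49381199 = -1978.25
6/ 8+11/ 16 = 23/ 16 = 1.44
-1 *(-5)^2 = -25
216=216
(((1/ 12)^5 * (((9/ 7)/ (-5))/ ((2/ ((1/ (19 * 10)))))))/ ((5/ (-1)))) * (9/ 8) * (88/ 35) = 11/ 7150080000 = 0.00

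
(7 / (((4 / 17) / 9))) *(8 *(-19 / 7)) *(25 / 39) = -48450 / 13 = -3726.92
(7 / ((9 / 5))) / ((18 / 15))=175 / 54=3.24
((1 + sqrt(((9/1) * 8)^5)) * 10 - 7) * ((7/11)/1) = 21/11 + 2177280 * sqrt(2)/11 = 279923.63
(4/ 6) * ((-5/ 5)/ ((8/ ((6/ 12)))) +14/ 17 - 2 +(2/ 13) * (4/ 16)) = -1415/ 1768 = -0.80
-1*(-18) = 18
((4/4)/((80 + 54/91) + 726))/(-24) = -91/1761600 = -0.00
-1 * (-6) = 6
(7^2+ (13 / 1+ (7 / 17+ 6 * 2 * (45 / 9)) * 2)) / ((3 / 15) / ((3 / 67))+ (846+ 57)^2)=0.00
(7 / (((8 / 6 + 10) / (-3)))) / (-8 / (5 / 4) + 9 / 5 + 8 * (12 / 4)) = -315 / 3298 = -0.10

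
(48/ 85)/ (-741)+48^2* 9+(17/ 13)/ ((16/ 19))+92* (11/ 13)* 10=555973793/ 25840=21516.01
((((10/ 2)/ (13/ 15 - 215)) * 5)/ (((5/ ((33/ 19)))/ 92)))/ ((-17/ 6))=1.32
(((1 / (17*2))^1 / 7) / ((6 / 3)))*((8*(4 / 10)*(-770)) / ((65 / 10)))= -0.80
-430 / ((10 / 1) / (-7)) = 301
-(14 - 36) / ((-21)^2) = 22 / 441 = 0.05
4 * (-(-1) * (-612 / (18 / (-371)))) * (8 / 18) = 201824 / 9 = 22424.89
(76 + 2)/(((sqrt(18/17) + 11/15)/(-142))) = 31068180/1993 - 7476300 *sqrt(34)/1993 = -6284.88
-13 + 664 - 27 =624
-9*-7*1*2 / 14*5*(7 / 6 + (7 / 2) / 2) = 525 / 4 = 131.25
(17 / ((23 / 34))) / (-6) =-289 / 69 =-4.19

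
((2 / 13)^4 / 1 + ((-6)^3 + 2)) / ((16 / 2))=-3056019 / 114244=-26.75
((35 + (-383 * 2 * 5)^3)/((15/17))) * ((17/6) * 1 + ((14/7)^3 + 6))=-2143651109309/2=-1071825554654.50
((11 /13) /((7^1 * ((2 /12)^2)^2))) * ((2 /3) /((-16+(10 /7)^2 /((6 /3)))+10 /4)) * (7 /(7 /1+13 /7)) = -3259872 /492869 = -6.61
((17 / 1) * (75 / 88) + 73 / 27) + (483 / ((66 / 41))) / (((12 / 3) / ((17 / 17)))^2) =341623 / 9504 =35.95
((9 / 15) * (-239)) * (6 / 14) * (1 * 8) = -17208 / 35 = -491.66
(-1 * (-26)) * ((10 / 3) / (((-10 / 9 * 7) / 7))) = -78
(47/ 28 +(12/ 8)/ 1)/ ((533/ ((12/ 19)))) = 267/ 70889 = 0.00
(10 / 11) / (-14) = -5 / 77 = -0.06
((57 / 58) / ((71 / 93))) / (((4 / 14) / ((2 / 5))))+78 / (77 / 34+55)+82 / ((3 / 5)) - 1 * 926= -31516518871 / 40088730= -786.17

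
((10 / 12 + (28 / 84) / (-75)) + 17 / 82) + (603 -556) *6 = 2611009 / 9225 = 283.04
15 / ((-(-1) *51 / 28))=140 / 17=8.24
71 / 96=0.74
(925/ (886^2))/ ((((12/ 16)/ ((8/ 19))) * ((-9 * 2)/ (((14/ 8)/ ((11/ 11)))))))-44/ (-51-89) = 1107206482/ 3523650795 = 0.31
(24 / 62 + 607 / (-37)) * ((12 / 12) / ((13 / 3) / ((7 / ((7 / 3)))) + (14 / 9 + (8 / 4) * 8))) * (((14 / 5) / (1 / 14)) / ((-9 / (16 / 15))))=3032512 / 774225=3.92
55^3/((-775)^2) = 1331/4805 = 0.28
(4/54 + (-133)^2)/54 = 477605/1458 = 327.58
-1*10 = -10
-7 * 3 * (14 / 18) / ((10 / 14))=-343 / 15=-22.87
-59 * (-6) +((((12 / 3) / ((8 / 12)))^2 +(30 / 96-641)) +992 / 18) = -195.58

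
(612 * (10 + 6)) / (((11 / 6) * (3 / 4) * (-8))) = -890.18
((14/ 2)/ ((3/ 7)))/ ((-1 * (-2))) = 49/ 6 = 8.17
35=35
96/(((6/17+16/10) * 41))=4080/3403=1.20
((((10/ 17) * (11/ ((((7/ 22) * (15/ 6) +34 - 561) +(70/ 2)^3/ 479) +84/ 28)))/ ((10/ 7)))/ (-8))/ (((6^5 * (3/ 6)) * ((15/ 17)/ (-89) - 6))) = -5158351/ 92329005832416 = -0.00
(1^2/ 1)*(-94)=-94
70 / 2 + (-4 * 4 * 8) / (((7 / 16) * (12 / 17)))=-7969 / 21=-379.48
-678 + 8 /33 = -22366 /33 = -677.76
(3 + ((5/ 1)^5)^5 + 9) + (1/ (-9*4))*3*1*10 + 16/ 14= 12516975402832031767/ 42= 298023223876953137.31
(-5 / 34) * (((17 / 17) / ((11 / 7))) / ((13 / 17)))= -35 / 286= -0.12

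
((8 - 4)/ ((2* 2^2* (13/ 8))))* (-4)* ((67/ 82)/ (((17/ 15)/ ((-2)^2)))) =-32160/ 9061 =-3.55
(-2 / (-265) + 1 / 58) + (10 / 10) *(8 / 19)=130199 / 292030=0.45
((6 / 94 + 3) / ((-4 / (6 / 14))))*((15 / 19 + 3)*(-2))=2.49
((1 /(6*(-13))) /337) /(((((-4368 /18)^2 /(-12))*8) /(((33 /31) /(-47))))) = -297 /13531799520512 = -0.00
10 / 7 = 1.43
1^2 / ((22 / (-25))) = -25 / 22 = -1.14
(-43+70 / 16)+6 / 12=-305 / 8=-38.12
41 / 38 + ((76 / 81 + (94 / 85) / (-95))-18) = -20923103 / 1308150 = -15.99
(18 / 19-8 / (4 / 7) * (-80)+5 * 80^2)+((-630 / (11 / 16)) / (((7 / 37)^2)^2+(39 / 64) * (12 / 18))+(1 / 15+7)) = 31547383394588 / 1021630665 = 30879.44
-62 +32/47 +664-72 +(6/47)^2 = 1172310/2209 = 530.70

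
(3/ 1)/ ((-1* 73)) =-0.04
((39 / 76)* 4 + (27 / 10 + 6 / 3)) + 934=178743 / 190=940.75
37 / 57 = 0.65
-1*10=-10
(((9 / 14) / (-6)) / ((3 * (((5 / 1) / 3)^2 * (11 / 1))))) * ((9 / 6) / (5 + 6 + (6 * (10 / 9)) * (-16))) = 0.00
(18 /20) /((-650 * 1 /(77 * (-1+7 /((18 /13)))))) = -5621 /13000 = -0.43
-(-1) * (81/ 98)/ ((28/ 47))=3807/ 2744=1.39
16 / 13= 1.23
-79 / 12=-6.58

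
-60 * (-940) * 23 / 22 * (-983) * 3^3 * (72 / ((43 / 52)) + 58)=-107384004838800 / 473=-227027494373.78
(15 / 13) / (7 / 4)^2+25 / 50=0.88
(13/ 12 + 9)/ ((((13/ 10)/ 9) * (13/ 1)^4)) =1815/ 742586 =0.00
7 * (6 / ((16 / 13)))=273 / 8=34.12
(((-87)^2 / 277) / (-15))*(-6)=15138 / 1385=10.93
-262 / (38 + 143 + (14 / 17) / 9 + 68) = -1.05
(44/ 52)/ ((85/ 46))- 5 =-4.54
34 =34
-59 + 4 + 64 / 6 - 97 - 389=-1591 / 3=-530.33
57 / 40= 1.42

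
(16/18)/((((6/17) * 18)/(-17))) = -578/243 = -2.38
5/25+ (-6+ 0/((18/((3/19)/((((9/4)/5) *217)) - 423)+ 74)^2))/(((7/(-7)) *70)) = 2/7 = 0.29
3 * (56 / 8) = 21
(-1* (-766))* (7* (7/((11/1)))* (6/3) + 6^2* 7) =2198420/11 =199856.36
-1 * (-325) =325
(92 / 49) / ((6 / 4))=184 / 147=1.25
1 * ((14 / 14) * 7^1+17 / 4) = 45 / 4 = 11.25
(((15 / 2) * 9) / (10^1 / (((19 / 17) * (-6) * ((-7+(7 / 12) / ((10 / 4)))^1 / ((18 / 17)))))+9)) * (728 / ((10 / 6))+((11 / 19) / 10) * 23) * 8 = 33797470 / 1319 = 25623.56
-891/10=-89.10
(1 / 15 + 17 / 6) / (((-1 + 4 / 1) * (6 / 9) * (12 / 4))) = 29 / 60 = 0.48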